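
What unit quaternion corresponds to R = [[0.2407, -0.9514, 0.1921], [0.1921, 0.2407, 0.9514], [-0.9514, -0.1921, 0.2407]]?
0.6561 - 0.4357i + 0.4357j + 0.4357k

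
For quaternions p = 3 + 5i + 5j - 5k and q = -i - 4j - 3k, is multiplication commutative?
No: pq = 10 - 38i + 8j - 24k ≠ 10 + 32i - 32j + 6k = qp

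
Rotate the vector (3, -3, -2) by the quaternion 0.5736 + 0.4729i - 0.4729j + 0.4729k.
(3.476, 1.949, 2.473)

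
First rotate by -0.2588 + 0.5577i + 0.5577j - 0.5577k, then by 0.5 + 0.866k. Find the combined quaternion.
0.3536 - 0.2041i + 0.7618j - 0.503k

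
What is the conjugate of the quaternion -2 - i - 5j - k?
-2 + i + 5j + k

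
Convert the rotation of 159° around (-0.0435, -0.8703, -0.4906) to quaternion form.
0.1822 - 0.0428i - 0.8557j - 0.4824k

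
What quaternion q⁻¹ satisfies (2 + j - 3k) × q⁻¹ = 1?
0.1429 - 0.0714j + 0.2143k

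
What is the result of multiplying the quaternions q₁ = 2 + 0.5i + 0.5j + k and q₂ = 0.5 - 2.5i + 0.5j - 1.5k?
3.5 - 6i - 0.5j - k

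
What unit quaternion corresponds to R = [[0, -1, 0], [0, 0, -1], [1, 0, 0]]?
0.5 + 0.5i - 0.5j + 0.5k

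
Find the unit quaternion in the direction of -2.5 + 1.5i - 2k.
-0.7071 + 0.4243i - 0.5657k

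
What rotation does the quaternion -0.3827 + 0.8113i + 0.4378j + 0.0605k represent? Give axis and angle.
axis = (0.8782, 0.4739, 0.0655), θ = 5π/4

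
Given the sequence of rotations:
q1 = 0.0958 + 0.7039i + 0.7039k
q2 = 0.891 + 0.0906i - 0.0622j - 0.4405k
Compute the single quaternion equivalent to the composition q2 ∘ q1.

q2 · q1 = 0.3317 + 0.5921i - 0.3798j + 0.6288k
0.3317 + 0.5921i - 0.3798j + 0.6288k


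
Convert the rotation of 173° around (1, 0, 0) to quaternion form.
0.061 + 0.9981i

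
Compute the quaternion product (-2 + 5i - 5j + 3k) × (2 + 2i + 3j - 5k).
16 + 22i + 15j + 41k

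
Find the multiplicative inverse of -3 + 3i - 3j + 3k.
-0.0833 - 0.0833i + 0.0833j - 0.0833k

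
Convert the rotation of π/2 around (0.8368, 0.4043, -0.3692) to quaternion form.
0.7071 + 0.5917i + 0.2859j - 0.2611k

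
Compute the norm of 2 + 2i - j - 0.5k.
3.041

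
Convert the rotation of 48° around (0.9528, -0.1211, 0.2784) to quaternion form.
0.9135 + 0.3875i - 0.0493j + 0.1132k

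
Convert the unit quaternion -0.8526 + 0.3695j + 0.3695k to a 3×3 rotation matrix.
[[0.4539, 0.6301, -0.6301], [-0.6301, 0.7269, 0.2731], [0.6301, 0.2731, 0.7269]]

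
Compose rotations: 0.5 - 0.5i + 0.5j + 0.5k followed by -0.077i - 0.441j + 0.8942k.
-0.2651 - 0.7061i - 0.6291j + 0.1881k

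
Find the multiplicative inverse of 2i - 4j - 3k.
-0.069i + 0.1379j + 0.1034k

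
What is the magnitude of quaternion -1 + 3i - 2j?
√14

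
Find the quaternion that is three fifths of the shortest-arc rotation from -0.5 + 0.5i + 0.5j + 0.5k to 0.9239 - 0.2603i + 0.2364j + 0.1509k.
-0.8904 + 0.4262i + 0.0788j + 0.1386k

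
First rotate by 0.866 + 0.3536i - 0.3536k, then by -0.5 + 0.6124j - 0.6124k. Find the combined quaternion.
-0.6495 - 0.3933i + 0.3138j - 0.5701k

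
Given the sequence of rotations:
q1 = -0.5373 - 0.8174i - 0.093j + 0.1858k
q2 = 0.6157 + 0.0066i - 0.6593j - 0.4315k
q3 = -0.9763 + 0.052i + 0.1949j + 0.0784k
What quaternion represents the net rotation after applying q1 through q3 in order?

q2 · q1 = -0.3066 - 0.6694i + 0.6485j - 0.1933k
q3 · q2 · q1 = 0.2229 + 0.5491i - 0.7353j + 0.3289k
0.2229 + 0.5491i - 0.7353j + 0.3289k


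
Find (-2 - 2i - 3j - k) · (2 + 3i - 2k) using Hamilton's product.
-4i - 13j + 11k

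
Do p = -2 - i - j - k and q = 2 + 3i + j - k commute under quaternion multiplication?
No: pq = -1 - 6i - 8j + 2k ≠ -1 - 10i - 2k = qp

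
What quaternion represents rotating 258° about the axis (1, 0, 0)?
-0.6293 + 0.7771i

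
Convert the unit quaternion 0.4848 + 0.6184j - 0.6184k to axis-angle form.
axis = (0, √2/2, -√2/2), θ = 122°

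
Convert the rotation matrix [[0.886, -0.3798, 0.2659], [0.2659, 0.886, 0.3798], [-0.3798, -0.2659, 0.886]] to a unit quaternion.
0.9563 - 0.1688i + 0.1688j + 0.1688k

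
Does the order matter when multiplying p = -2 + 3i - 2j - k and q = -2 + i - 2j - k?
Yes: pq = -4 - 8i + 10j ≠ -4 - 8i + 6j + 8k = qp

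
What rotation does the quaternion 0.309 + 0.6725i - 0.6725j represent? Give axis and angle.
axis = (√2/2, -√2/2, 0), θ = 144°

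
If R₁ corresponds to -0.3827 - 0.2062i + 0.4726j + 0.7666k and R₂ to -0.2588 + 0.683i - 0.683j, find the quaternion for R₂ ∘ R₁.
0.5627 - 0.7316i - 0.3845j - 0.0164k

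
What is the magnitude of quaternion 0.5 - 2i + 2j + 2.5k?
3.808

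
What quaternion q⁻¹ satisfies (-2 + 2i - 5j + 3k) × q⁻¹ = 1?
-0.0476 - 0.0476i + 0.119j - 0.0714k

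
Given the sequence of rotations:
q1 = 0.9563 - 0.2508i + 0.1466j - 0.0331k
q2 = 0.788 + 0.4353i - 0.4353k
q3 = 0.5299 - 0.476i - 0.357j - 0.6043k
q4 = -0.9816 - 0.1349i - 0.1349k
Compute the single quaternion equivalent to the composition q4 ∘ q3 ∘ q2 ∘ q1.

q2 · q1 = 0.8483 + 0.2825i + 0.2391j - 0.3785k
q3 · q2 · q1 = 0.4406 + 0.0255i - 0.527j - 0.7262k
q4 · q3 · q2 · q1 = -0.527 - 0.1556i + 0.4159j + 0.7245k
-0.527 - 0.1556i + 0.4159j + 0.7245k


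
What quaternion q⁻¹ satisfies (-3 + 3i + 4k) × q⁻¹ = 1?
-0.0882 - 0.0882i - 0.1176k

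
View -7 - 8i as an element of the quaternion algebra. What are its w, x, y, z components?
-7 - 8i + 0j + 0k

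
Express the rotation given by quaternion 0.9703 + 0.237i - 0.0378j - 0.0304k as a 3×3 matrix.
[[0.9953, 0.0411, -0.0878], [-0.0769, 0.8858, -0.4576], [0.0589, 0.4622, 0.8848]]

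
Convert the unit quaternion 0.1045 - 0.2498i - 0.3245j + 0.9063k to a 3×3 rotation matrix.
[[-0.8534, -0.0273, -0.5206], [0.3515, -0.7676, -0.536], [-0.385, -0.6404, 0.6646]]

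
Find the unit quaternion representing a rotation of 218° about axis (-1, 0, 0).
-0.3256 - 0.9455i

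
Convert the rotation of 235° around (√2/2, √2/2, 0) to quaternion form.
-0.4617 + 0.6272i + 0.6272j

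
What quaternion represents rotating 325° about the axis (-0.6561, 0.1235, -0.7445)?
-0.9537 - 0.1973i + 0.0371j - 0.2239k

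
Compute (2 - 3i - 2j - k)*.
2 + 3i + 2j + k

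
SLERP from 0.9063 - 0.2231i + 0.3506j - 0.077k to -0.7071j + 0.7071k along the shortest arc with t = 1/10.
0.8628 - 0.2124i + 0.4273j - 0.1668k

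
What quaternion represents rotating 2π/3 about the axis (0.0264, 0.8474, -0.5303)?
0.5 + 0.0229i + 0.7339j - 0.4593k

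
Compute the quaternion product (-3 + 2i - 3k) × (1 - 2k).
-9 + 2i + 4j + 3k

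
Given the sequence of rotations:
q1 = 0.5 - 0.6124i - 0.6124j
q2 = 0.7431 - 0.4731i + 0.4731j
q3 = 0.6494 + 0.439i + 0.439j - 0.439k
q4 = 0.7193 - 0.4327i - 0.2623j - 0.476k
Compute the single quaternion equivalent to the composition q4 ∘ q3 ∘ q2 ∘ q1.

q2 · q1 = 0.3715 - 0.6916i - 0.2185j + 0.5795k
q3 · q2 · q1 = 0.8952 - 0.1276i + 0.0704j + 0.4209k
q4 · q3 · q2 · q1 = 0.8075 - 0.556i + 0.0587j - 0.1873k
0.8075 - 0.556i + 0.0587j - 0.1873k


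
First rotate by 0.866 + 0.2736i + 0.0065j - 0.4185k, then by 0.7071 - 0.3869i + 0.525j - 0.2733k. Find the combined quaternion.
0.6004 - 0.3595i + 0.2226j - 0.6788k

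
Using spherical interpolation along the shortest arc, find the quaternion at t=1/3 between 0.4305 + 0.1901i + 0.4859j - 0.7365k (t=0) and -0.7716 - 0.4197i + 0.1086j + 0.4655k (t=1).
0.5877 + 0.2885i + 0.3041j - 0.692k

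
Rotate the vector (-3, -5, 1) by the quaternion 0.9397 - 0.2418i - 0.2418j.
(-3.688, -4.312, 1.675)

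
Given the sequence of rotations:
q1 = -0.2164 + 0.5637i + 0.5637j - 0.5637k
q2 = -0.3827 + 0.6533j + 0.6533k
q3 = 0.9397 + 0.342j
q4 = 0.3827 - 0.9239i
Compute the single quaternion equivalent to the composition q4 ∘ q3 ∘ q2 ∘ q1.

q2 · q1 = 0.0828 - 0.9523i + 0.0112j - 0.2939k
q3 · q2 · q1 = 0.074 - 0.9954i + 0.0388j + 0.0495k
q4 · q3 · q2 · q1 = -0.8913 - 0.4493i + 0.0606j - 0.0169k
-0.8913 - 0.4493i + 0.0606j - 0.0169k


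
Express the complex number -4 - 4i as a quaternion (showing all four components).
-4 - 4i + 0j + 0k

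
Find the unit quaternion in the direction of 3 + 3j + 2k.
0.6396 + 0.6396j + 0.4264k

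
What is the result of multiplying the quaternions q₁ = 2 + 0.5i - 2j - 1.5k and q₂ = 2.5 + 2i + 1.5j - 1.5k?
4.75 + 10.5i - 4.25j - 2k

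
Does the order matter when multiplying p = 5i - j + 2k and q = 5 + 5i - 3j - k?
Yes: pq = -26 + 32i + 10j ≠ -26 + 18i - 20j + 20k = qp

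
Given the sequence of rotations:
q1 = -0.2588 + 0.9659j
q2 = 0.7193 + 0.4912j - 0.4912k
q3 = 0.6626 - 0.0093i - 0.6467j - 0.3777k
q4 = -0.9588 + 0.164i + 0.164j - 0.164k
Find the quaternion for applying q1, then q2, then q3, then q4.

q2 · q1 = -0.6606 + 0.4745i + 0.5676j + 0.1271k
q3 · q2 · q1 = -0.0182 + 0.4527i + 0.6253j + 0.6353k
q4 · q3 · q2 · q1 = -0.0552 - 0.2303i - 0.781j - 0.5778k
-0.0552 - 0.2303i - 0.781j - 0.5778k


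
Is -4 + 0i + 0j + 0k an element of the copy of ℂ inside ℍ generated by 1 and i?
Yes. The quaternion -4 has j- and k-coefficients y = z = 0, so it lies in the complex subalgebra spanned by 1 and i.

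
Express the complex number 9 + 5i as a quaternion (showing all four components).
9 + 5i + 0j + 0k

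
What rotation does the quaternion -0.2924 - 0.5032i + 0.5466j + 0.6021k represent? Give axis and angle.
axis = (-0.5262, 0.5716, 0.6296), θ = 214°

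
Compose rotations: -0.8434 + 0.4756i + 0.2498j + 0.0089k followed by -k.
0.0089 + 0.2498i - 0.4756j + 0.8434k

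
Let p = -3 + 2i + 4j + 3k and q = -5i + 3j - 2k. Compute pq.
4 - 2i - 20j + 32k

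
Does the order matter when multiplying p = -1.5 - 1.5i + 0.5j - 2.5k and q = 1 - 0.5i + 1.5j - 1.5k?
Yes: pq = -6.75 + 2.25i - 2.75j - 2.25k ≠ -6.75 - 3.75i - 0.75j + 1.75k = qp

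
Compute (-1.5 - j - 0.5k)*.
-1.5 + j + 0.5k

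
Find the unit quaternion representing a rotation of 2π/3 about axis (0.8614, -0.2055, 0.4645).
0.5 + 0.746i - 0.178j + 0.4023k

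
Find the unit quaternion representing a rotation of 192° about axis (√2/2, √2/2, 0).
-0.1045 + 0.7032i + 0.7032j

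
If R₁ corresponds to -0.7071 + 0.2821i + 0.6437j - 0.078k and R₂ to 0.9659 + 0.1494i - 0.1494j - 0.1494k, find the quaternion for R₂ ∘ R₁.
-0.6406 + 0.2747i + 0.6969j + 0.1686k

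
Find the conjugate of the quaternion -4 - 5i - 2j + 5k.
-4 + 5i + 2j - 5k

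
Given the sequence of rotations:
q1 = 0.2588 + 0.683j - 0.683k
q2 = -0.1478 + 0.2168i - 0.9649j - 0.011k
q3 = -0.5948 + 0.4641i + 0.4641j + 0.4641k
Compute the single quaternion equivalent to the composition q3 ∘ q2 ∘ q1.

q2 · q1 = 0.6133 + 0.7226i - 0.2026j + 0.2462k
q3 · q2 · q1 = -0.7204 + 0.0631i + 0.6262j - 0.2912k
-0.7204 + 0.0631i + 0.6262j - 0.2912k


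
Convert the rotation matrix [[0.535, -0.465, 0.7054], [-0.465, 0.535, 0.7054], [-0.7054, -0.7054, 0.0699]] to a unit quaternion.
0.7314 - 0.4822i + 0.4822j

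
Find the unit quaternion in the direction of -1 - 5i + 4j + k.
-0.1525 - 0.7625i + 0.61j + 0.1525k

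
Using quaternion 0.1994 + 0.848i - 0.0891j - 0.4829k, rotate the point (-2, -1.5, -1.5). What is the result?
(0.184, 2.422, 1.612)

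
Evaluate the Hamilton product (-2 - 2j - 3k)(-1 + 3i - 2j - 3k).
-11 - 6i - 3j + 15k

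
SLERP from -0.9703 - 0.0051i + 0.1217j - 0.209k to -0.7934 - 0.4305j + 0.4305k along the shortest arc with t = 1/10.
-0.9876 - 0.0047i + 0.0632j - 0.1439k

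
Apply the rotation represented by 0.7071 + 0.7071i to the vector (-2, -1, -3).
(-2, 3, -1)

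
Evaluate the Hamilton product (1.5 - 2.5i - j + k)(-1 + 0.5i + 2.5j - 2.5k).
4.75 + 3.25i - j - 10.5k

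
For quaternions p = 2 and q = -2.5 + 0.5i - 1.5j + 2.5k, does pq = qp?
Yes: pq = qp = -5 + i - 3j + 5k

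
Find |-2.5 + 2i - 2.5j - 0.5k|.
4.093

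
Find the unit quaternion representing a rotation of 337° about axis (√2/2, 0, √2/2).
-0.9799 + 0.141i + 0.141k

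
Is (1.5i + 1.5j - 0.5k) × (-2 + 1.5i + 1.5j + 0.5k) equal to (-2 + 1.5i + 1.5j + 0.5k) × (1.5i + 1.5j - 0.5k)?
No: pq = -4.25 - 1.5i - 4.5j + k ≠ -4.25 - 4.5i - 1.5j + k = qp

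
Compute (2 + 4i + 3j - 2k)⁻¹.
0.0606 - 0.1212i - 0.0909j + 0.0606k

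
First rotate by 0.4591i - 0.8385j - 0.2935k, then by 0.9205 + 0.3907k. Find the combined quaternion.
0.1147 + 0.7502i - 0.5925j - 0.2702k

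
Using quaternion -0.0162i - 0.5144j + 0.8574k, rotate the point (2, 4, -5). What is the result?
(-1.793, 2.561, -5.935)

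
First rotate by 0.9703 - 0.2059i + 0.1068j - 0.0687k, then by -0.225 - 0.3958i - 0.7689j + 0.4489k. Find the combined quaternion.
-0.1869 - 0.3328i - 0.8897j + 0.2504k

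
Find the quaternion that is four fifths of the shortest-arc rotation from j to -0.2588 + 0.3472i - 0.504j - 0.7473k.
0.2219 - 0.2977i + 0.6719j + 0.6408k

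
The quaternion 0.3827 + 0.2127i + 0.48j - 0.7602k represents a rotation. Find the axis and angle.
axis = (0.2302, 0.5196, -0.8228), θ = 3π/4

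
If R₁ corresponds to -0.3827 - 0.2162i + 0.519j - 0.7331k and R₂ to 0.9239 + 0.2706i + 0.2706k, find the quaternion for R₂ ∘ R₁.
-0.0967 - 0.4437i + 0.6194j - 0.6404k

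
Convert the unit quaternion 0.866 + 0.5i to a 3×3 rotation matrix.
[[1, 0, 0], [0, 0.5, -0.866], [0, 0.866, 0.5]]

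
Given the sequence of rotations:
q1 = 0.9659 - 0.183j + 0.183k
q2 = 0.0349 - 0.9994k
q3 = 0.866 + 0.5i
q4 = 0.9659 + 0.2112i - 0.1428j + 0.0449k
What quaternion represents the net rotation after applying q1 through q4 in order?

q2 · q1 = 0.2166 - 0.1829i - 0.0064j - 0.9589k
q3 · q2 · q1 = 0.279 - 0.0501i + 0.4739j - 0.8336k
q4 · q3 · q2 · q1 = 0.3852 + 0.1083i + 0.5917j - 0.6997k
0.3852 + 0.1083i + 0.5917j - 0.6997k


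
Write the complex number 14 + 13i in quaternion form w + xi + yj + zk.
14 + 13i + 0j + 0k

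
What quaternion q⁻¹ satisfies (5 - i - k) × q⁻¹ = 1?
0.1852 + 0.037i + 0.037k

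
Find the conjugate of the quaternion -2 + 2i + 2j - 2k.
-2 - 2i - 2j + 2k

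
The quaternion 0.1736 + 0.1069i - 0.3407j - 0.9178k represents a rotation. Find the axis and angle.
axis = (0.1085, -0.346, -0.932), θ = 160°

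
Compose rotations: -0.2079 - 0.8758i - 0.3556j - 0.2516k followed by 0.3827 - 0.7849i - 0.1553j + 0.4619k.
-0.706 + 0.0313i - 0.7058j - 0.0492k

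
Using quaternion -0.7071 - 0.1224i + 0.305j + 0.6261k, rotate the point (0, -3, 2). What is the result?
(-3.602, -0.14, -0.097)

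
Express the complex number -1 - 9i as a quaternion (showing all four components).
-1 - 9i + 0j + 0k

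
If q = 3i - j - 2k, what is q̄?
-3i + j + 2k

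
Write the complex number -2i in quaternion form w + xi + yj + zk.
0 - 2i + 0j + 0k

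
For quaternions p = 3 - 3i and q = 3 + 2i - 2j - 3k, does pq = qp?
No: pq = 15 - 3i - 15j - 3k ≠ 15 - 3i + 3j - 15k = qp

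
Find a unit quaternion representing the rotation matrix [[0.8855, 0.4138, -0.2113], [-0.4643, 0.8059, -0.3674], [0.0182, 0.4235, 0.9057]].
0.9483 + 0.2085i - 0.0605j - 0.2315k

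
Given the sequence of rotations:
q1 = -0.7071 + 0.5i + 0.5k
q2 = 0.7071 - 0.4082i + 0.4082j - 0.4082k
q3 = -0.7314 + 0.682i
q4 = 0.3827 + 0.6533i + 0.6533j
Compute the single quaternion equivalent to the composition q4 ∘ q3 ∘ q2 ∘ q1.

q2 · q1 = -0.0918 + 0.8463i - 0.2886j + 0.4381k
q3 · q2 · q1 = -0.51 - 0.6816i - 0.0877j - 0.5173k
q4 · q3 · q2 · q1 = 0.3074 - 0.932i - 0.0288j + 0.19k
0.3074 - 0.932i - 0.0288j + 0.19k


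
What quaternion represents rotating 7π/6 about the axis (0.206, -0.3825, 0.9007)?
-0.2588 + 0.199i - 0.3695j + 0.87k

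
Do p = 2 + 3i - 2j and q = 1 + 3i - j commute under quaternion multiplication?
No: pq = -9 + 9i - 4j + 3k ≠ -9 + 9i - 4j - 3k = qp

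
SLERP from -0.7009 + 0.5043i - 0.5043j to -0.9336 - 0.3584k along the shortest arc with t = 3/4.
-0.9375 + 0.1419i - 0.1419j - 0.2842k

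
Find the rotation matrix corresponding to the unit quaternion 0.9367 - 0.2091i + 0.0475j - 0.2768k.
[[0.8423, 0.4987, 0.2047], [-0.5384, 0.7593, 0.3654], [0.0268, -0.418, 0.908]]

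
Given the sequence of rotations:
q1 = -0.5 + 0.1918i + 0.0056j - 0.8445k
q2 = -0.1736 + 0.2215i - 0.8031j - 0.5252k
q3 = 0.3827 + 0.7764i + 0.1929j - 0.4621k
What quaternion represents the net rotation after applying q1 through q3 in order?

q2 · q1 = -0.3947 + 0.5371i + 0.4869j + 0.5645k
q3 · q2 · q1 = -0.4011 + 0.233i - 0.5763j + 0.6728k
-0.4011 + 0.233i - 0.5763j + 0.6728k


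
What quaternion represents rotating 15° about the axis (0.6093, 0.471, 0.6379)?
0.9914 + 0.0795i + 0.0615j + 0.0833k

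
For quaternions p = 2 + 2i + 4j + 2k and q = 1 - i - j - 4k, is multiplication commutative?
No: pq = 16 - 14i + 8j - 4k ≠ 16 + 14i - 4j - 8k = qp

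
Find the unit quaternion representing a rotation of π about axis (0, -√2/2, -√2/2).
-0.7071j - 0.7071k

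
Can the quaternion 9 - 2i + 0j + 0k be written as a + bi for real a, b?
Yes. The quaternion 9 - 2i has j- and k-coefficients y = z = 0, so it lies in the complex subalgebra spanned by 1 and i.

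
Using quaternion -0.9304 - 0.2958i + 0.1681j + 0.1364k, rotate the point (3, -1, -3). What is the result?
(3.745, -0.334, -2.205)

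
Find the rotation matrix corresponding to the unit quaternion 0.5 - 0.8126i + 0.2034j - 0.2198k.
[[0.8206, -0.1108, 0.5606], [-0.5504, -0.4173, 0.7232], [0.1538, -0.902, -0.4034]]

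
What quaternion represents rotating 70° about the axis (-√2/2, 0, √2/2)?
0.8192 - 0.4056i + 0.4056k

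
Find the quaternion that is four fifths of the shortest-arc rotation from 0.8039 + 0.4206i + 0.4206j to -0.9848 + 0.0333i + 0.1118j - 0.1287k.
0.9922 + 0.0647i - 0.0004j + 0.1066k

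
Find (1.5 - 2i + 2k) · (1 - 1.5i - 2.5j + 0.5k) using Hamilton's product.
-2.5 + 0.75i - 5.75j + 7.75k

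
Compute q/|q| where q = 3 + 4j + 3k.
0.5145 + 0.686j + 0.5145k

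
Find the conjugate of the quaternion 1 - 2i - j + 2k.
1 + 2i + j - 2k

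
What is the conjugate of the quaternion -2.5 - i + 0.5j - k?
-2.5 + i - 0.5j + k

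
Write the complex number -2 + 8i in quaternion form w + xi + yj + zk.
-2 + 8i + 0j + 0k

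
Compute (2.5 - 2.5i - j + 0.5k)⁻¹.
0.1818 + 0.1818i + 0.0727j - 0.0364k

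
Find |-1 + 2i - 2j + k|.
√10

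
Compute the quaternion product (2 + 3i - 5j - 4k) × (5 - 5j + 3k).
-3 - 20i - 44j - 29k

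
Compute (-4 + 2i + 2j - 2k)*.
-4 - 2i - 2j + 2k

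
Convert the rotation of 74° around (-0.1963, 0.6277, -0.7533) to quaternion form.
0.7986 - 0.1181i + 0.3778j - 0.4533k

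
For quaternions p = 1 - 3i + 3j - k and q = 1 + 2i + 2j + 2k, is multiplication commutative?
No: pq = 3 + 7i + 9j - 11k ≠ 3 - 9i + j + 13k = qp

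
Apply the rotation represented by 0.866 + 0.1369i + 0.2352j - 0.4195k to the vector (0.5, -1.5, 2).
(-0.333, -2.116, 1.383)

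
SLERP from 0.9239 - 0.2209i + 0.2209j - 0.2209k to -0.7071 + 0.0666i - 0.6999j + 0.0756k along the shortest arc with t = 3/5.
0.827 - 0.134i + 0.5278j - 0.1396k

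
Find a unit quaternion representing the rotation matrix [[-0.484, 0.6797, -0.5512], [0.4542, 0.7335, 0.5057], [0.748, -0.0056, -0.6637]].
-0.3827 + 0.334i + 0.8487j + 0.1473k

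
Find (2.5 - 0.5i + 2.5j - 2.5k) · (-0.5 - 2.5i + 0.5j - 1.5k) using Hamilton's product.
-7.5 - 8.5i + 5.5j + 3.5k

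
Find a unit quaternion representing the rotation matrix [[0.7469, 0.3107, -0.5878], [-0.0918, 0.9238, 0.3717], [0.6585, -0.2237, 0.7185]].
0.9205 - 0.1617i - 0.3385j - 0.1093k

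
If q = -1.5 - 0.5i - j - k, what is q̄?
-1.5 + 0.5i + j + k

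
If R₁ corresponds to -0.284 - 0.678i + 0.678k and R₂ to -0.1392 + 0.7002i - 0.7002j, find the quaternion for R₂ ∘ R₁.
0.5143 - 0.5792i - 0.2759j - 0.5691k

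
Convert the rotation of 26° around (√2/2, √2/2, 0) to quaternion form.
0.9744 + 0.1591i + 0.1591j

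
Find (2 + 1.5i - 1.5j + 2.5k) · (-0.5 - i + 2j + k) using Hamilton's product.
1 - 9.25i + 0.75j + 2.25k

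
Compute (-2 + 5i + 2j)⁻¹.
-0.0606 - 0.1515i - 0.0606j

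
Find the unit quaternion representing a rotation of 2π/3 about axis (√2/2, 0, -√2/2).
0.5 + 0.6124i - 0.6124k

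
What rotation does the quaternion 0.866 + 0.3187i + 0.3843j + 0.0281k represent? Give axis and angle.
axis = (0.6373, 0.7685, 0.0562), θ = π/3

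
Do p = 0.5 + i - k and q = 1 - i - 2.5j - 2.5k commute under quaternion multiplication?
No: pq = -1 - 2i + 2.25j - 4.75k ≠ -1 + 3i - 4.75j + 0.25k = qp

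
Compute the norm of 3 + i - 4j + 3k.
√35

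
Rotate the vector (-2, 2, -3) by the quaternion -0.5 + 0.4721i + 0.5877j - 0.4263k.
(3.336, -1.494, -1.907)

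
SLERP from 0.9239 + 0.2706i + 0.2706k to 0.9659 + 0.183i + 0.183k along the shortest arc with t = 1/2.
0.9469 + 0.2273i + 0.2273k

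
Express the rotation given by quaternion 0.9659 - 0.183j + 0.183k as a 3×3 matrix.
[[0.866, -0.3535, -0.3535], [0.3535, 0.933, -0.067], [0.3535, -0.067, 0.933]]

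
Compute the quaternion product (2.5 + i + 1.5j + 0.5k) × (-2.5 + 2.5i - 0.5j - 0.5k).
-7.75 + 3.25i - 3.25j - 6.75k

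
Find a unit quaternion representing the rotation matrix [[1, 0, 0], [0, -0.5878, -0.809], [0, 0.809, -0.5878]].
0.454 + 0.891i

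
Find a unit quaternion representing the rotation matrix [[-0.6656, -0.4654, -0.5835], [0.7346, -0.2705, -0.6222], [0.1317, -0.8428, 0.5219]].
0.3827 - 0.1441i - 0.4672j + 0.7839k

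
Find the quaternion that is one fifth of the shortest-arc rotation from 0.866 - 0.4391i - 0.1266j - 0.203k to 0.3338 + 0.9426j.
0.8847 - 0.4011i + 0.1487j - 0.1854k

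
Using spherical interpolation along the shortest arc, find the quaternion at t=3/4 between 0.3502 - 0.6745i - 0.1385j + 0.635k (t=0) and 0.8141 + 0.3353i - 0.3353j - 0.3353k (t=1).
-0.6028 - 0.5428i + 0.2503j + 0.5286k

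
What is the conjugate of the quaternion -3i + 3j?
3i - 3j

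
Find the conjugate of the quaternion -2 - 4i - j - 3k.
-2 + 4i + j + 3k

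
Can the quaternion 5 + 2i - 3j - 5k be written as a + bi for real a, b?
No. The quaternion 5 + 2i - 3j - 5k has j-coefficient y = -3 and k-coefficient z = -5, not both zero, so it does not lie in the complex subalgebra spanned by 1 and i.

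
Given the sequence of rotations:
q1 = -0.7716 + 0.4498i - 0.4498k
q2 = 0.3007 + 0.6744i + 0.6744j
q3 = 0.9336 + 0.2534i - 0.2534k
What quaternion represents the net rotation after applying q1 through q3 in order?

q2 · q1 = -0.5354 - 0.6885i - 0.217j - 0.4386k
q3 · q2 · q1 = -0.4365 - 0.8334i + 0.083j - 0.3288k
-0.4365 - 0.8334i + 0.083j - 0.3288k


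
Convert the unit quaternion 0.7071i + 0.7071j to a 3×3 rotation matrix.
[[0, 1, 0], [1, 0, 0], [0, 0, -1]]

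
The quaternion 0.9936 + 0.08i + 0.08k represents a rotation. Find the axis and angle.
axis = (√2/2, 0, √2/2), θ = 13°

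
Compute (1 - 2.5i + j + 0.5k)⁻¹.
0.1176 + 0.2941i - 0.1176j - 0.0588k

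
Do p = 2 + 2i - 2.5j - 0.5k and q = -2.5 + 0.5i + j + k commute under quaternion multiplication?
No: pq = -3 - 6i + 6j + 6.5k ≠ -3 - 2i + 10.5j = qp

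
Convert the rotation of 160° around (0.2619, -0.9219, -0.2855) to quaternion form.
0.1736 + 0.2579i - 0.9079j - 0.2812k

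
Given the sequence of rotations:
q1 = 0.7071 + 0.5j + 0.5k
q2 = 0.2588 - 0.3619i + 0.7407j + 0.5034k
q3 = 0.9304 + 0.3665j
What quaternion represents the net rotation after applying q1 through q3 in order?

q2 · q1 = -0.4391 - 0.1372i + 0.8341j + 0.3044k
q3 · q2 · q1 = -0.7142 - 0.0161i + 0.6151j + 0.3335k
-0.7142 - 0.0161i + 0.6151j + 0.3335k


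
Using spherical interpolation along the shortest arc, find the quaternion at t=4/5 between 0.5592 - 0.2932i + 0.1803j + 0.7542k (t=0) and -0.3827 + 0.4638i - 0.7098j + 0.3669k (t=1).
0.5015 - 0.5017i + 0.6937j - 0.1248k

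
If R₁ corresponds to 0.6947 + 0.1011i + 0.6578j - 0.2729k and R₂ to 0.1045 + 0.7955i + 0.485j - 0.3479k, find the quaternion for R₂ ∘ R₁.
-0.4218 + 0.6597i + 0.5876j + 0.204k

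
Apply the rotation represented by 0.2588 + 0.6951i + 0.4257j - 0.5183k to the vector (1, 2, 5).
(-0.681, -4.689, -2.748)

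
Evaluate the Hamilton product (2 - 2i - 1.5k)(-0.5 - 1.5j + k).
0.5 - 1.25i - j + 5.75k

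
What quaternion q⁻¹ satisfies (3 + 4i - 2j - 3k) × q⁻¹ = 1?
0.0789 - 0.1053i + 0.0526j + 0.0789k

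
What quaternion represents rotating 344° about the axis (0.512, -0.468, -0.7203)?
-0.9903 + 0.0713i - 0.0651j - 0.1002k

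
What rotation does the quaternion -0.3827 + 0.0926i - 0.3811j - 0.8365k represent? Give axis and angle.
axis = (0.1002, -0.4125, -0.9054), θ = 5π/4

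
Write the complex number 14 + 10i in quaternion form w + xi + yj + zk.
14 + 10i + 0j + 0k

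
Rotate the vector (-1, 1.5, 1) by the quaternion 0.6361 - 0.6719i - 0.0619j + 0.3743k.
(-1.883, -0.026, -0.838)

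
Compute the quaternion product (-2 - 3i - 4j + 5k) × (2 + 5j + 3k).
1 - 43i - 9j - 11k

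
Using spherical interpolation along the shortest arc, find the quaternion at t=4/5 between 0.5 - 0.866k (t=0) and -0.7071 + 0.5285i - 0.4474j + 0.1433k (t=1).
0.7302 - 0.4552i + 0.3853j - 0.3333k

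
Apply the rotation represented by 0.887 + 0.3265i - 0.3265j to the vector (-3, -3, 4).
(-4.038, -4.038, -1.181)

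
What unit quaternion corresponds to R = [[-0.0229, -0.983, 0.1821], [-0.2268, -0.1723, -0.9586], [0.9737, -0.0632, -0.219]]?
0.3827 + 0.5849i - 0.5171j + 0.494k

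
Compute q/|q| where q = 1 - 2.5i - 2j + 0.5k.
0.2949 - 0.7372i - 0.5898j + 0.1474k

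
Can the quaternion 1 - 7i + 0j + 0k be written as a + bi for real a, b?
Yes. The quaternion 1 - 7i has j- and k-coefficients y = z = 0, so it lies in the complex subalgebra spanned by 1 and i.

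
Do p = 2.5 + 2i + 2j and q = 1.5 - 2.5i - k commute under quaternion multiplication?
No: pq = 8.75 - 5.25i + 5j + 2.5k ≠ 8.75 - 1.25i + j - 7.5k = qp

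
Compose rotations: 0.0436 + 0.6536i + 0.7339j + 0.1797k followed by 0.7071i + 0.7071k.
-0.5892 - 0.4881i + 0.3351j + 0.5498k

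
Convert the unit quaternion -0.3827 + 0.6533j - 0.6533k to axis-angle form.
axis = (0, √2/2, -√2/2), θ = 5π/4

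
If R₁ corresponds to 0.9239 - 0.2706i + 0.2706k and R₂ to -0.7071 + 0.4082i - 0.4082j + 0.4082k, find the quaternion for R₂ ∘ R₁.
-0.6533 + 0.458i - 0.5981j + 0.0753k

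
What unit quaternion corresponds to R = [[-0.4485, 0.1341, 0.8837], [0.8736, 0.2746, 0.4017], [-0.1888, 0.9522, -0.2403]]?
0.3827 + 0.3596i + 0.7006j + 0.4831k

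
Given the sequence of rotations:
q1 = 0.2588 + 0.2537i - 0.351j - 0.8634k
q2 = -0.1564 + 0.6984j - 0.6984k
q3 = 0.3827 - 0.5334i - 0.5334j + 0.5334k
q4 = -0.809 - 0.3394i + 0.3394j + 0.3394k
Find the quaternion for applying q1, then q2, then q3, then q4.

q2 · q1 = -0.3983 - 0.8878i + 0.0585j - 0.2229k
q3 · q2 · q1 = -0.4759 - 0.0396i - 0.3576j - 0.8025k
q4 · q3 · q2 · q1 = 0.7653 + 0.0426i - 0.158j + 0.6225k
0.7653 + 0.0426i - 0.158j + 0.6225k


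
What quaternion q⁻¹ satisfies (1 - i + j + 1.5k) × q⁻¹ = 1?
0.1905 + 0.1905i - 0.1905j - 0.2857k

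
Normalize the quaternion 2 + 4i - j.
0.4364 + 0.8729i - 0.2182j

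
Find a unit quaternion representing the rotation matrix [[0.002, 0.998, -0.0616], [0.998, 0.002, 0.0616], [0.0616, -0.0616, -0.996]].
-0.0436 + 0.7064i + 0.7064j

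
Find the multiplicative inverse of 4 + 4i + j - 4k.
0.0816 - 0.0816i - 0.0204j + 0.0816k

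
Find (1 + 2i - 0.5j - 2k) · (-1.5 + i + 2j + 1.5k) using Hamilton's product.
0.5 + 1.25i - 2.25j + 9k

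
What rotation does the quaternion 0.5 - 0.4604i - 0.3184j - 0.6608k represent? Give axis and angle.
axis = (-0.5316, -0.3677, -0.763), θ = 2π/3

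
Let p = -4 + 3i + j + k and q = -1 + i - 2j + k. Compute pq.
2 - 4i + 5j - 12k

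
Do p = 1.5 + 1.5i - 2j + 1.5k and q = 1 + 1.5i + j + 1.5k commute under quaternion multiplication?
No: pq = -1 - 0.75i - 0.5j + 8.25k ≠ -1 + 8.25i - 0.5j - 0.75k = qp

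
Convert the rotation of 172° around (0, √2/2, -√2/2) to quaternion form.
0.0698 + 0.7054j - 0.7054k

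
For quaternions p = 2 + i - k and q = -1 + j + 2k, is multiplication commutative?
No: pq = 6k ≠ -2i + 4j + 4k = qp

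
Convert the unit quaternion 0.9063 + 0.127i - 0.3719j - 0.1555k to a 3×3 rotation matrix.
[[0.675, 0.1874, -0.7136], [-0.3763, 0.9194, -0.1145], [0.6346, 0.3459, 0.6911]]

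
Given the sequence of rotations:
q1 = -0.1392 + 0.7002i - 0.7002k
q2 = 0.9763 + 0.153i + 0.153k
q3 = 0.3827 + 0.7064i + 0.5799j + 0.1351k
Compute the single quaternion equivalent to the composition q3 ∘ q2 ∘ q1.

q2 · q1 = -0.1359 + 0.6623i + 0.2143j - 0.7049k
q3 · q2 · q1 = -0.5489 - 0.2803i + 0.5906j - 0.5208k
-0.5489 - 0.2803i + 0.5906j - 0.5208k


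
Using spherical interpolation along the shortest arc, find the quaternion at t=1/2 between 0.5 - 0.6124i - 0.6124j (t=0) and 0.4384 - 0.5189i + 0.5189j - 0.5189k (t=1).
0.6009 - 0.7245i - 0.0599j - 0.3323k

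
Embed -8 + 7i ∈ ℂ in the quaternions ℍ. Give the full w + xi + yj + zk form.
-8 + 7i + 0j + 0k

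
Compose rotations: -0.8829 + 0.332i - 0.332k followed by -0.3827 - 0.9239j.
0.3379 + 0.1797i + 0.8157j + 0.4338k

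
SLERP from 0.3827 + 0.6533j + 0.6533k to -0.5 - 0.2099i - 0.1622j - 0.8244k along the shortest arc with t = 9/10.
0.4954 + 0.191i + 0.2167j + 0.8192k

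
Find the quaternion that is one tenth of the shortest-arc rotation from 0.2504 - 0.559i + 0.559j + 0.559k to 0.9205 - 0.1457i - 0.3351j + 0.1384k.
0.3691 - 0.5583i + 0.4914j + 0.5573k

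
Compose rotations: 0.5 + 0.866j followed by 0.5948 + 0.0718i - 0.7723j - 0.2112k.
0.9662 + 0.2188i + 0.1289j - 0.0434k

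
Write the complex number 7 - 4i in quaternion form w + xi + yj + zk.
7 - 4i + 0j + 0k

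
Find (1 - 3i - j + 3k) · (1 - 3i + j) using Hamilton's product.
-7 - 9i - 9j - 3k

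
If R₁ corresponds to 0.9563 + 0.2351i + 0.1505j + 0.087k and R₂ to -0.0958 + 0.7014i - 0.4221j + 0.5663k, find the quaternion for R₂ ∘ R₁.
-0.2423 + 0.5263i - 0.346j + 0.738k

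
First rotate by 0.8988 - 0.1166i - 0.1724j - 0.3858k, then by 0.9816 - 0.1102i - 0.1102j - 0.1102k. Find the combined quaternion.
0.8079 - 0.19i - 0.2979j - 0.4716k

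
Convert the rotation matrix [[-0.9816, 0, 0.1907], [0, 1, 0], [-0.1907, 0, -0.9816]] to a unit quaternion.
0.0958 + 0.9954j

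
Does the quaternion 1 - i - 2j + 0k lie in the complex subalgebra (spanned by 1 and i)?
No. The quaternion 1 - i - 2j has j-coefficient y = -2 and k-coefficient z = 0, not both zero, so it does not lie in the complex subalgebra spanned by 1 and i.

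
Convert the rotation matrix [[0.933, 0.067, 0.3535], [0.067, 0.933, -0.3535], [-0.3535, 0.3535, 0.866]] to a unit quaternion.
0.9659 + 0.183i + 0.183j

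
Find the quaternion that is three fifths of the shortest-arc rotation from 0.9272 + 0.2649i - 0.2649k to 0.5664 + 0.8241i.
0.7608 + 0.6388i - 0.1144k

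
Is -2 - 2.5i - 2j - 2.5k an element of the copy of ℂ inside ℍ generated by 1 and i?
No. The quaternion -2 - 2.5i - 2j - 2.5k has j-coefficient y = -2 and k-coefficient z = -2.5, not both zero, so it does not lie in the complex subalgebra spanned by 1 and i.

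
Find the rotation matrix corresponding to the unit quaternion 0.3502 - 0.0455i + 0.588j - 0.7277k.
[[-0.7506, 0.4562, 0.4781], [-0.5632, -0.0632, -0.8239], [-0.3456, -0.8876, 0.3044]]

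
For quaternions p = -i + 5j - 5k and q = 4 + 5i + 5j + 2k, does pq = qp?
No: pq = -10 + 31i - 3j - 50k ≠ -10 - 39i + 43j + 10k = qp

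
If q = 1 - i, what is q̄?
1 + i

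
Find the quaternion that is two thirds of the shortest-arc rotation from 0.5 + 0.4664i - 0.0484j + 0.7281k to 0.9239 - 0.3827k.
0.9769 + 0.2115i - 0.022j + 0.0195k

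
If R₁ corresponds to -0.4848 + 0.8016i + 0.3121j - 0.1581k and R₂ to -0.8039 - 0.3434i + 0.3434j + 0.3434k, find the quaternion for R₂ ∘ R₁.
0.6121 - 0.6394i - 0.1964j - 0.4218k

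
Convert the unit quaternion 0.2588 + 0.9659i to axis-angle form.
axis = (1, 0, 0), θ = 5π/6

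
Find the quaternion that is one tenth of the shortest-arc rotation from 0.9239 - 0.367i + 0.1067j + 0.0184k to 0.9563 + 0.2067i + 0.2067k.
0.9441 - 0.3124i + 0.0973j + 0.0388k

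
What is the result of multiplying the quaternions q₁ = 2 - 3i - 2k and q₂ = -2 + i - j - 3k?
-7 + 6i - 13j + k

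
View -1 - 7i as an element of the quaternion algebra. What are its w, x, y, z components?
-1 - 7i + 0j + 0k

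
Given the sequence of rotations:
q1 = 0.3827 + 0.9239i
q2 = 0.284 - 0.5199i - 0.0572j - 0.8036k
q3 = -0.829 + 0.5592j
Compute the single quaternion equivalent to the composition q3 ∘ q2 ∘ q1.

q2 · q1 = 0.589 + 0.0634i - 0.7643j - 0.2547k
q3 · q2 · q1 = -0.0609 - 0.195i + 0.963j + 0.1757k
-0.0609 - 0.195i + 0.963j + 0.1757k


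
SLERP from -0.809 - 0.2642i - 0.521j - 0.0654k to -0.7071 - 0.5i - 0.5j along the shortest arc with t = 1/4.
-0.7887 - 0.3256i - 0.5192j - 0.0493k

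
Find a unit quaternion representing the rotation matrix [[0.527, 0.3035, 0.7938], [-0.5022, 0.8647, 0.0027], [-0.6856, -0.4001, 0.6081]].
0.866 - 0.1163i + 0.4271j - 0.2326k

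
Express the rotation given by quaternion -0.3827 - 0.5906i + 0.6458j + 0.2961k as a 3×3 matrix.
[[-0.0095, -0.5362, -0.844], [-0.9895, 0.127, -0.0696], [0.1445, 0.8345, -0.5317]]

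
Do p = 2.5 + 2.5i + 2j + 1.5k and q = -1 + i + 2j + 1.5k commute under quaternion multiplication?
No: pq = -11.25 + 0.75j + 5.25k ≠ -11.25 + 5.25j - 0.75k = qp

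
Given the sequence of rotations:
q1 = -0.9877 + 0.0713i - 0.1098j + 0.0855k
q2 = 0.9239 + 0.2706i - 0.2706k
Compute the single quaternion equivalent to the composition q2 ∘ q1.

q2 · q1 = -0.9087 - 0.2311i - 0.1439j + 0.3166k
-0.9087 - 0.2311i - 0.1439j + 0.3166k


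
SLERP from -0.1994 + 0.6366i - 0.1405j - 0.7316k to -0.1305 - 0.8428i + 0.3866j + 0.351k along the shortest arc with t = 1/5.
-0.1355 + 0.6998i - 0.197j - 0.6731k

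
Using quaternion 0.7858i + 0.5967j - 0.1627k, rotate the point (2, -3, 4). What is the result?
(-3.366, 1.963, -3.717)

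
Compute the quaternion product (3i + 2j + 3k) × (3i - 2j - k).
-2 + 4i + 12j - 12k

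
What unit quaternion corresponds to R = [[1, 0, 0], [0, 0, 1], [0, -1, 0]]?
0.7071 - 0.7071i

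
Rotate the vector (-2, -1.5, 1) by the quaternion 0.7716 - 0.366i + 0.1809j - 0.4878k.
(-1.212, 1.774, 1.623)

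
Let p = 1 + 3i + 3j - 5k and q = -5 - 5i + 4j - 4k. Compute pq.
-22 - 12i + 26j + 48k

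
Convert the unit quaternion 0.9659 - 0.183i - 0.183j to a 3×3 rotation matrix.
[[0.933, 0.067, -0.3535], [0.067, 0.933, 0.3535], [0.3535, -0.3535, 0.866]]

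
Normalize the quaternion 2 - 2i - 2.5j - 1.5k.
0.4924 - 0.4924i - 0.6155j - 0.3693k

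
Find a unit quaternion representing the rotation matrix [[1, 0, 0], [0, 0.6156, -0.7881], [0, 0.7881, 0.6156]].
0.8988 + 0.4384i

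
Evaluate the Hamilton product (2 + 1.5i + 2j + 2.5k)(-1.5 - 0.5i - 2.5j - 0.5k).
4 + 2i - 8.5j - 7.5k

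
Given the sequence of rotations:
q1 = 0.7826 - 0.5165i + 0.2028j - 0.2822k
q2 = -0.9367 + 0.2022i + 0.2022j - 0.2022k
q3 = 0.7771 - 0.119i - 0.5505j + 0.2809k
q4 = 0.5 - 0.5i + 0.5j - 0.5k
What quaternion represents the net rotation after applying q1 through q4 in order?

q2 · q1 = -0.7267 + 0.626i + 0.1298j + 0.2515k
q3 · q2 · q1 = -0.4894 + 0.398i + 0.7067j + 0.3205k
q4 · q3 · q2 · q1 = -0.2388 + 0.9573i + 0.0699j - 0.1474k
-0.2388 + 0.9573i + 0.0699j - 0.1474k


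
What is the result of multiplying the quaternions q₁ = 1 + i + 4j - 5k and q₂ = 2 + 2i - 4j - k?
11 - 20i - 5j - 23k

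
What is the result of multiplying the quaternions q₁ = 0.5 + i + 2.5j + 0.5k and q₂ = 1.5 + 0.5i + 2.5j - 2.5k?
-4.75 - 5.75i + 7.75j + 0.75k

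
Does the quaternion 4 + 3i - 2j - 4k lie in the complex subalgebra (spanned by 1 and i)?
No. The quaternion 4 + 3i - 2j - 4k has j-coefficient y = -2 and k-coefficient z = -4, not both zero, so it does not lie in the complex subalgebra spanned by 1 and i.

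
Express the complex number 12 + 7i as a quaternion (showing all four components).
12 + 7i + 0j + 0k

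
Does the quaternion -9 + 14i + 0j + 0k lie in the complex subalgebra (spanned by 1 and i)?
Yes. The quaternion -9 + 14i has j- and k-coefficients y = z = 0, so it lies in the complex subalgebra spanned by 1 and i.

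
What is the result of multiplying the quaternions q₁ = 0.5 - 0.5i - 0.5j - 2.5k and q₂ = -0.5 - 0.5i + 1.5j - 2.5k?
-6 + 5i + j - k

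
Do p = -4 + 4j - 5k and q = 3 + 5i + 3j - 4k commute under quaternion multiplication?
No: pq = -44 - 21i - 25j - 19k ≠ -44 - 19i + 25j + 21k = qp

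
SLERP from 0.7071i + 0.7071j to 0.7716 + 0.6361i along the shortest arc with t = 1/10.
0.0952 + 0.742i + 0.6636j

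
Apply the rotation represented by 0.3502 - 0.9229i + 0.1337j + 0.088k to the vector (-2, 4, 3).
(-3.338, -0.496, -4.197)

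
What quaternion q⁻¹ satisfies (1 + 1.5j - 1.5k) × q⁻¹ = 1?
0.1818 - 0.2727j + 0.2727k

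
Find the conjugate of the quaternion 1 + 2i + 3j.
1 - 2i - 3j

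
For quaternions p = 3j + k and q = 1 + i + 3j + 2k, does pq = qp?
No: pq = -11 + 3i + 4j - 2k ≠ -11 - 3i + 2j + 4k = qp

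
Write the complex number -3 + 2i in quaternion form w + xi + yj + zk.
-3 + 2i + 0j + 0k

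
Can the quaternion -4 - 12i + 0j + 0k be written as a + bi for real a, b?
Yes. The quaternion -4 - 12i has j- and k-coefficients y = z = 0, so it lies in the complex subalgebra spanned by 1 and i.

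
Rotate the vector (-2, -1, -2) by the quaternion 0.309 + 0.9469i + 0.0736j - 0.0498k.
(-2.041, 1.766, 1.31)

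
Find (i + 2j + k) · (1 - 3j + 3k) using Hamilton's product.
3 + 10i - j - 2k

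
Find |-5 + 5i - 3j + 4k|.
√75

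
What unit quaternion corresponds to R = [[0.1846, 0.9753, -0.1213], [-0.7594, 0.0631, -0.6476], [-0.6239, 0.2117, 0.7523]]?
0.7071 + 0.3038i + 0.1777j - 0.6133k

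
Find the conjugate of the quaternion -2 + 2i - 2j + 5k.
-2 - 2i + 2j - 5k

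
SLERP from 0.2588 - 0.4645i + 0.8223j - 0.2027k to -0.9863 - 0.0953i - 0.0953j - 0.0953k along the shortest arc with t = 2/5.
0.6968 - 0.2896i + 0.6487j - 0.0987k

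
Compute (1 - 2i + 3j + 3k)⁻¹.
0.0435 + 0.087i - 0.1304j - 0.1304k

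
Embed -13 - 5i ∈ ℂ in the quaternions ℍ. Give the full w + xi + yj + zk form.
-13 - 5i + 0j + 0k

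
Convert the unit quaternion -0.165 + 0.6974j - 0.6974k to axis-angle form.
axis = (0, √2/2, -√2/2), θ = 199°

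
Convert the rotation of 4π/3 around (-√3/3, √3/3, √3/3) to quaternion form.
-0.5 - 0.5i + 0.5j + 0.5k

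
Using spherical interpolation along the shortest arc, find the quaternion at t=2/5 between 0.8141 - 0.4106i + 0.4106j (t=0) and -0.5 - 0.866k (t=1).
0.8113 - 0.2865i + 0.2865j + 0.4214k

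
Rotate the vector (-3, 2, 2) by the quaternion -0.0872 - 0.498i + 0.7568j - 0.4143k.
(0.376, 0.938, -3.997)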